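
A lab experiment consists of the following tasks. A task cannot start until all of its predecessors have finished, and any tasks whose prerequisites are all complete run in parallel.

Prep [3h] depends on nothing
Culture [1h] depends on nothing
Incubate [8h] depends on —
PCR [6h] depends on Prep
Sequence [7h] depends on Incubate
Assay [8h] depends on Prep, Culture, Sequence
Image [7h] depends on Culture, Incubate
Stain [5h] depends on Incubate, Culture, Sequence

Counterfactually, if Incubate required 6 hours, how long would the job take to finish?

As given, the longest chain is Incubate→Sequence→Assay = 8+7+8 = 23, so the finish is 23 hours.
Since Incubate is critical, the -2 change carries straight to that chain (now 21 hours).
The critical path is still Incubate→Sequence→Assay; finish is now 21 hours.

21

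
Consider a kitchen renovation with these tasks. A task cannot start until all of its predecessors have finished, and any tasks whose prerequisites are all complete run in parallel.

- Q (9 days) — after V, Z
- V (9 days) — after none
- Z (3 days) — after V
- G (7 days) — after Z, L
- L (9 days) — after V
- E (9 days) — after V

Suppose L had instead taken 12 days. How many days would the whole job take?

Baseline: V→L→G = 9+9+7 = 25 → 25 days.
Since L is critical, the +3 change carries straight to that chain (now 28 days).
The critical path is still V→L→G; finish is now 28 days.

28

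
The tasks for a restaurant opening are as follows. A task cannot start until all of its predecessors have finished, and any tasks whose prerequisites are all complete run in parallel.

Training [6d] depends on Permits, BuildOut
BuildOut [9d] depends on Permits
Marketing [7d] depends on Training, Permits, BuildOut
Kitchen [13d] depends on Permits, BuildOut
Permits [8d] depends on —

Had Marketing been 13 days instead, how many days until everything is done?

36

As given, the longest chain is Permits→BuildOut→Training→Marketing = 8+9+6+7 = 30, so the finish is 30 days.
Marketing lies on that path, so at 13 days the path becomes 36 days.
No other chain overtakes it, so the finish is 36 days.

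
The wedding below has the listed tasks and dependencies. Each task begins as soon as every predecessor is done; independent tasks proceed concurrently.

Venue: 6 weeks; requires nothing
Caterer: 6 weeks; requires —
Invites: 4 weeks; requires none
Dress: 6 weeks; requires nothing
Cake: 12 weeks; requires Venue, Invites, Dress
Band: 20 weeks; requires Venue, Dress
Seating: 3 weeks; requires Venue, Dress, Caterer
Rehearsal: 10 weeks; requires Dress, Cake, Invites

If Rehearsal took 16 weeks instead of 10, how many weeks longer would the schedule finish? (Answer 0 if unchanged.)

Critical path before the change: Venue→Cake→Rehearsal = 6+12+10 = 28 giving 28 weeks.
Rehearsal lies on that path, so at 16 weeks the path becomes 34 weeks.
No other chain overtakes it, so the finish is 34 weeks.
Change in finish: 34 − 28 = +6 weeks.

6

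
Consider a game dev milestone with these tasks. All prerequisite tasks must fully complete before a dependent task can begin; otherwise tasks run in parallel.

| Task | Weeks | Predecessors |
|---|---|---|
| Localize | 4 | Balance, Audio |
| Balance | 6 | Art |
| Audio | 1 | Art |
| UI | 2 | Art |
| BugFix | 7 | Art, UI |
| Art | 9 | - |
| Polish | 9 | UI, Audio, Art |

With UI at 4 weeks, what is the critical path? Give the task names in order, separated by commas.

Art, UI, Polish

The binding path is Art→UI→Polish = 9+2+9 = 20; finish at 20 weeks.
Since UI is critical, the +2 change carries straight to that chain (now 22 weeks).
The critical path is still Art→UI→Polish; finish is now 22 weeks.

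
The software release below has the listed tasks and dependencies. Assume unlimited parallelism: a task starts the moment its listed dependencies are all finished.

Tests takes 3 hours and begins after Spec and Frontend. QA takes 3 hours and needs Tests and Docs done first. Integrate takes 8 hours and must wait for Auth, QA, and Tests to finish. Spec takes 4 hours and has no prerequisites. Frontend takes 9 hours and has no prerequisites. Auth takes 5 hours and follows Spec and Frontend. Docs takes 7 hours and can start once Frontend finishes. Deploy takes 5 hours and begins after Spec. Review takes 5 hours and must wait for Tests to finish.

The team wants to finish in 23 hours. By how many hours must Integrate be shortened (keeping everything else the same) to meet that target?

4

Current finish: 27 hours; target: 23.
Integrate is on every critical path, so each hour cut from Integrate cuts the finish by one (this holds down to a finish of 20).
Need 27 − 23 = 4 hours off Integrate → Integrate becomes 4 hours, finish becomes 23.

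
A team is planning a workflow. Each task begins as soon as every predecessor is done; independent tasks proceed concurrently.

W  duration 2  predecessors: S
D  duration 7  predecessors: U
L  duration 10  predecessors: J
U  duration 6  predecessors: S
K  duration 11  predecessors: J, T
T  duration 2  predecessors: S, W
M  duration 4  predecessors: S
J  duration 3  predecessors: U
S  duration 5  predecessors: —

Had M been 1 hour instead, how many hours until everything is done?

25

The binding path is S→U→J→K = 5+6+3+11 = 25; finish at 25 hours.
M is off the critical path — its longest chain is 9 hours, giving 16 of slack.
The critical path is still S→U→J→K; finish is now 25 hours.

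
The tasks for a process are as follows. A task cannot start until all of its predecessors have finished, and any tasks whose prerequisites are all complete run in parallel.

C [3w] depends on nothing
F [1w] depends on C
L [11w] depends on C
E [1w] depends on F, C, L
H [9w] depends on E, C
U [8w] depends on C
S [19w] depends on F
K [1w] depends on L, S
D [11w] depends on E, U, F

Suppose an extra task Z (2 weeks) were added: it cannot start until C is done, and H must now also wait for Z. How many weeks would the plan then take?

26

Originally the plan takes 26 weeks.
With Z inserted, H now waits for max(E, C, Z).
New critical path: C→L→E→D = 3+11+1+11 = 26 ⇒ 26 weeks.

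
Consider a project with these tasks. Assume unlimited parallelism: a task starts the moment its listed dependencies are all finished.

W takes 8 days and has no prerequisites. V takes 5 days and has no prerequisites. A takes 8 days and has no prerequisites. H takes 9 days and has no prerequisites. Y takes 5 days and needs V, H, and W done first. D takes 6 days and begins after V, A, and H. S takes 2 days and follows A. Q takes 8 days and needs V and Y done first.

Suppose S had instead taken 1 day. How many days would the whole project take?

22

Actual critical path: H→Y→Q = 9+5+8 = 22 ⇒ 22 days.
S has 12 days of float (longest path through it is 10).
No other chain overtakes it, so the finish is 22 days.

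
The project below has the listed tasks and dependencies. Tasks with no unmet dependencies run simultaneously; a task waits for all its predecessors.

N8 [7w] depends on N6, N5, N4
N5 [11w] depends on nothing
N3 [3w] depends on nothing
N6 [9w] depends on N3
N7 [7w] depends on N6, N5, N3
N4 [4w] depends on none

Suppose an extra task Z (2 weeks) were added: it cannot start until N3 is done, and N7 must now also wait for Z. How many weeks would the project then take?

19

Originally the project takes 19 weeks.
With Z inserted, N7 now waits for max(N6, N5, N3, Z).
New critical path: N3→N6→N7 = 3+9+7 = 19 ⇒ 19 weeks.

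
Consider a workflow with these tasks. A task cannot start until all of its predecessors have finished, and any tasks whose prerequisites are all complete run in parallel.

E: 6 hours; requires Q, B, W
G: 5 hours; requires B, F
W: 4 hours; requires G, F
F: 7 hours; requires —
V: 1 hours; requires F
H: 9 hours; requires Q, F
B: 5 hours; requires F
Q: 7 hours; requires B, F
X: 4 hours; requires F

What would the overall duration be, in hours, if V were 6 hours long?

28

Actual critical path: F→B→Q→H = 7+5+7+9 = 28 ⇒ 28 hours.
V has 20 hours of float (longest path through it is 8).
The critical path is still F→B→Q→H; finish is now 28 hours.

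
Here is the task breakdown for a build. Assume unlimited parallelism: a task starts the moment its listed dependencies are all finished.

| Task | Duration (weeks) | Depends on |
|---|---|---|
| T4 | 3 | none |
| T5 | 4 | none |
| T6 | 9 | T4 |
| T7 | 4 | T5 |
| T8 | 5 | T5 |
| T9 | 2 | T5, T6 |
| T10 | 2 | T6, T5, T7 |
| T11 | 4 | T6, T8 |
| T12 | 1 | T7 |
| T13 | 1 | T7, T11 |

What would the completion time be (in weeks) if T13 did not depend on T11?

With the dependency in place, T4→T6→T11→T13 = 3+9+4+1 = 17 sets the finish at 17 weeks.
Without T11→T13, T13's earliest start moves from 16 to 8.
New critical path: T4→T6→T11 = 3+9+4 = 16 ⇒ 16 weeks.

16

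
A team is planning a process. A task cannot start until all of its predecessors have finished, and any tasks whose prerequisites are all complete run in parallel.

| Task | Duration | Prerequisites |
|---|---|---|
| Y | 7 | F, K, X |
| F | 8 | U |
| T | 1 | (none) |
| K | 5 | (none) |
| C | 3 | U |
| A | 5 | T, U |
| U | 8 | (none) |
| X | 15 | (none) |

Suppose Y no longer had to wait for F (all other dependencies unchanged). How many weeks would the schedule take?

22

With the dependency in place, U→F→Y = 8+8+7 = 23 sets the finish at 23 weeks.
Without F→Y, Y's earliest start moves from 16 to 15.
The longest chain is now X→Y = 15+7 = 22, so the schedule takes 22 weeks.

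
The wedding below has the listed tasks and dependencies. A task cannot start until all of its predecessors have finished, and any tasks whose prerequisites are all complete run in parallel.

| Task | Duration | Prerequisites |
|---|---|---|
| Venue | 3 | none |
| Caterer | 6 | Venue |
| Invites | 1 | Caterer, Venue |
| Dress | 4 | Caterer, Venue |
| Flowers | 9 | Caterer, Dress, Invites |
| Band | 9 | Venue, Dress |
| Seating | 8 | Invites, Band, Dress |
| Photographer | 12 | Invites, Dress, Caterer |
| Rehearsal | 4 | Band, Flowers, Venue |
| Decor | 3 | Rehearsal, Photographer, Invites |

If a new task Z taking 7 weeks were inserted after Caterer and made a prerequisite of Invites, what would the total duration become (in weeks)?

Originally the schedule takes 30 weeks.
With Z inserted, Invites now waits for max(Caterer, Venue, Z).
New critical path: Venue→Caterer→Z→Invites→Flowers→Rehearsal→Decor = 3+6+7+1+9+4+3 = 33 ⇒ 33 weeks.

33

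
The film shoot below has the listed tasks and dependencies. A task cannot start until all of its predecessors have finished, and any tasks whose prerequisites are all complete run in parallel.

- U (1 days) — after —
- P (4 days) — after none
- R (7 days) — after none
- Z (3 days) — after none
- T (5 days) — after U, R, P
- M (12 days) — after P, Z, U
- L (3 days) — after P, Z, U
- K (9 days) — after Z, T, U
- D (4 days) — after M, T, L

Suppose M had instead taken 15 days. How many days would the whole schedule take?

As given, the longest chain is R→T→K = 7+5+9 = 21, so the finish is 21 days.
M is off the critical path — its longest chain is 20 days, giving 1 of slack.
Now P→M→D = 4+15+4 = 23 is longest, so the finish becomes 23 days.

23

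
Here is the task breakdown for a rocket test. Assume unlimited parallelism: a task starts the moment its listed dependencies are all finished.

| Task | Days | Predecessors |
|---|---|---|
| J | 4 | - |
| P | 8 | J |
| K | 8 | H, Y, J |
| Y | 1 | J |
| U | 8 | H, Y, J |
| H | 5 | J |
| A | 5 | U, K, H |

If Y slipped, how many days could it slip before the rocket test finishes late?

4

Critical path: J→H→K→A = 4+5+8+5 = 22, so the finish is 22 days.
Y finishes as early as 5 and must finish by 9.
So Y can slip 9 − 5 = 4 days.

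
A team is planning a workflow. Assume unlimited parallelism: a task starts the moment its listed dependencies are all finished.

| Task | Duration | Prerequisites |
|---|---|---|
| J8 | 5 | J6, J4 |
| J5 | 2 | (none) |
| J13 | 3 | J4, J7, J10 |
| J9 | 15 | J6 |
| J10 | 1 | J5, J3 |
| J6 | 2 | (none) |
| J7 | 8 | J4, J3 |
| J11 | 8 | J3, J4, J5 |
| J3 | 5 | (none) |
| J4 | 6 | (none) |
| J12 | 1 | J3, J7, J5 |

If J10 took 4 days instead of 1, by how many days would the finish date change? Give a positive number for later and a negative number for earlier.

Critical path before the change: J4→J7→J13 = 6+8+3 = 17 giving 17 days.
J10 has 8 days of float (longest path through it is 9).
That remains the longest chain; total 17 days.
Change in finish: 17 − 17 = +0 days.

0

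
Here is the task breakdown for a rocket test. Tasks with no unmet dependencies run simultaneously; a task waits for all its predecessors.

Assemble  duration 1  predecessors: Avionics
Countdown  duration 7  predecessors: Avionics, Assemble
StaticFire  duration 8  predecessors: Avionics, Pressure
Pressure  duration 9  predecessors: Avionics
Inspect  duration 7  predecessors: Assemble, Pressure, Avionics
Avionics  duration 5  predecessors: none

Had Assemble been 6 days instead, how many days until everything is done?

Actual critical path: Avionics→Pressure→StaticFire = 5+9+8 = 22 ⇒ 22 days.
The longest path through Assemble is only 13 days, so Assemble has float 9.
No other chain overtakes it, so the finish is 22 days.

22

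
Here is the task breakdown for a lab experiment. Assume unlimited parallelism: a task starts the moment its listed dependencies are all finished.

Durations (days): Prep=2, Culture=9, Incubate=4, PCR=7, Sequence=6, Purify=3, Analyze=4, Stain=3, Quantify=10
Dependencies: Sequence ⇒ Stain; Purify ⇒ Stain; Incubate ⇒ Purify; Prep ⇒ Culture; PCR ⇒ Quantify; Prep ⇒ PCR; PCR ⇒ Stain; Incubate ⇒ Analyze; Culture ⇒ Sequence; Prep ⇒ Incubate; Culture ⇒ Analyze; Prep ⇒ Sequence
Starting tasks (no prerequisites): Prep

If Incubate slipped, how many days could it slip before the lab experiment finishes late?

8

Critical path: Prep→Culture→Sequence→Stain = 2+9+6+3 = 20, so the finish is 20 days.
Longest path through Incubate: 12 days (earliest finish 6, latest finish 14).
So Incubate can slip 14 − 6 = 8 days.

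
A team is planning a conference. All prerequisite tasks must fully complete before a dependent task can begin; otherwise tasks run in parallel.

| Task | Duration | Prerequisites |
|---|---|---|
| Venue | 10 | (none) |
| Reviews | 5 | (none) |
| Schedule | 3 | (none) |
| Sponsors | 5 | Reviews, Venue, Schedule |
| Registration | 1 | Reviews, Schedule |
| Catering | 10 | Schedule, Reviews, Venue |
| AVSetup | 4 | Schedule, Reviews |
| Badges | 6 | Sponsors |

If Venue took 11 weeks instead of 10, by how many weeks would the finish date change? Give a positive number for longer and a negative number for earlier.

As given, the longest chain is Venue→Sponsors→Badges = 10+5+6 = 21, so the finish is 21 weeks.
Since Venue is critical, the +1 change carries straight to that chain (now 22 weeks).
The critical path is still Venue→Sponsors→Badges; finish is now 22 weeks.
Change in finish: 22 − 21 = +1 weeks.

1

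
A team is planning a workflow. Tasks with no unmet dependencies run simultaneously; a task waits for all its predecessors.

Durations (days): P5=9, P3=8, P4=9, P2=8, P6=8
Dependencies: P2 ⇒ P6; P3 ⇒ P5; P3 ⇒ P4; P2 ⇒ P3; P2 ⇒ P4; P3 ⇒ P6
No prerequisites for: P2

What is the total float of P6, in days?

1

P2→P3→P4 = 8+8+9 = 25 sets the makespan at 25 days.
The longest chain containing P6 totals 24 days.
Slack of P6 = 17 − 16 = 1 day.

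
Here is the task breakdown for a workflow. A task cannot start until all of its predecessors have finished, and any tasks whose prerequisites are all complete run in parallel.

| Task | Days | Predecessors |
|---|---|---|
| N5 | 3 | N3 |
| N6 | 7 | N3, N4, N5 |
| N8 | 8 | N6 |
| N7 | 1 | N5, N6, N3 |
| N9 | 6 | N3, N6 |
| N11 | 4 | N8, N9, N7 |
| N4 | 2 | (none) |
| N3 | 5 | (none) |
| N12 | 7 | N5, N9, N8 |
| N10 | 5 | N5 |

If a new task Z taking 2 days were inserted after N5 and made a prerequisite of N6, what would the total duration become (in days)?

32

Originally the job takes 30 days.
With Z inserted, N6 now waits for max(N3, N4, N5, Z).
New critical path: N3→N5→Z→N6→N8→N12 = 5+3+2+7+8+7 = 32 ⇒ 32 days.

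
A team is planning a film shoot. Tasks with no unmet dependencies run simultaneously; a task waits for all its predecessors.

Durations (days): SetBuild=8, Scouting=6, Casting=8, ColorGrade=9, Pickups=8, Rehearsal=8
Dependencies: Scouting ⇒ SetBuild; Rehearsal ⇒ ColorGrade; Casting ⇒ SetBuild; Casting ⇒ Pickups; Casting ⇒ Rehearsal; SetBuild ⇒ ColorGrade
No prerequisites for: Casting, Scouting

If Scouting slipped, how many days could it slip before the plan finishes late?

Casting→SetBuild→ColorGrade = 8+8+9 = 25 sets the makespan at 25 days.
Longest path through Scouting: 23 days (earliest finish 6, latest finish 8).
Slack of Scouting = 2 − 0 = 2 days.

2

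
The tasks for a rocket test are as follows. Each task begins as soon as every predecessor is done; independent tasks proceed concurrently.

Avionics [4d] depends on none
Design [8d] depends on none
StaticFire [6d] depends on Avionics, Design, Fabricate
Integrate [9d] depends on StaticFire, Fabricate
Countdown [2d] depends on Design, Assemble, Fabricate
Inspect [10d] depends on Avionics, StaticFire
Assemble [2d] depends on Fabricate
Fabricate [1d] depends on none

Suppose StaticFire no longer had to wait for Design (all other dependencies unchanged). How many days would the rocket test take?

20

Before: longest chain Design→StaticFire→Inspect = 8+6+10 = 24, finish 24.
Without Design→StaticFire, StaticFire's earliest start moves from 8 to 4.
After: Avionics→StaticFire→Inspect = 4+6+10 = 20 → 20 days.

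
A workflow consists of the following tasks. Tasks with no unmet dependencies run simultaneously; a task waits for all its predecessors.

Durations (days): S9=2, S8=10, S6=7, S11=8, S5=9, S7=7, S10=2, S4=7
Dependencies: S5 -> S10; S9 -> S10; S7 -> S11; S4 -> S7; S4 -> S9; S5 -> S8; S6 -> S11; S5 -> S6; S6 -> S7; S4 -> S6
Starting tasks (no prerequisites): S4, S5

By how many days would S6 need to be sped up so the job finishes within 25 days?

Current finish: 31 days; target: 25.
S6 is on every critical path, so each day cut from S6 cuts the finish by one (this holds down to a finish of 25).
Need 31 − 25 = 6 days off S6 → S6 becomes 1 day, finish becomes 25.

6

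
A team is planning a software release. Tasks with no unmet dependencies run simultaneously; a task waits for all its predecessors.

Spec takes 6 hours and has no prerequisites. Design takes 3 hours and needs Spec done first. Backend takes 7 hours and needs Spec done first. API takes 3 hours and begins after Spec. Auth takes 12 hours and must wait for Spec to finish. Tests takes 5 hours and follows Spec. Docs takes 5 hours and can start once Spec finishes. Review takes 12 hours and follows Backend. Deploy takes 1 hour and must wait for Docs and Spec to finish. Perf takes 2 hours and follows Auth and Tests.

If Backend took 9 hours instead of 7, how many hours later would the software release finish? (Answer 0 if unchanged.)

2

As given, the longest chain is Spec→Backend→Review = 6+7+12 = 25, so the finish is 25 hours.
Backend lies on that path, so at 9 hours the path becomes 27 hours.
The critical path is still Spec→Backend→Review; finish is now 27 hours.
Change in finish: 27 − 25 = +2 hours.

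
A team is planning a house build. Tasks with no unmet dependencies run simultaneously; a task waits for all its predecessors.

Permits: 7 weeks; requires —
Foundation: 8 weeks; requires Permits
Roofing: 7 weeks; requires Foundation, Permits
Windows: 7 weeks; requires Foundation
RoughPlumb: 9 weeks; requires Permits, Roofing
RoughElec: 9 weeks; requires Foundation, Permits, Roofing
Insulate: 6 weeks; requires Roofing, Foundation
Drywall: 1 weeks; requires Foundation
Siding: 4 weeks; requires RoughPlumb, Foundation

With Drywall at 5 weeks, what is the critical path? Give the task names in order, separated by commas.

The binding path is Permits→Foundation→Roofing→RoughPlumb→Siding = 7+8+7+9+4 = 35; finish at 35 weeks.
The longest path through Drywall is only 16 weeks, so Drywall has float 19.
That remains the longest chain; total 35 weeks.

Permits, Foundation, Roofing, RoughPlumb, Siding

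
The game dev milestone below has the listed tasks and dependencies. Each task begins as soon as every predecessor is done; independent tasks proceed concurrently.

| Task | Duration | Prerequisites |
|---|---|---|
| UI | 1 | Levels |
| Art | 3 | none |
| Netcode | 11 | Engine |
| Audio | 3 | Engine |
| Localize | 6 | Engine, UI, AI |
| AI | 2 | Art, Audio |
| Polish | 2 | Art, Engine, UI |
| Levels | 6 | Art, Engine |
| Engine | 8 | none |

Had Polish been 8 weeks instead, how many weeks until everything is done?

23

Baseline: Engine→Levels→UI→Localize = 8+6+1+6 = 21 → 21 weeks.
Polish is off the critical path — its longest chain is 17 weeks, giving 4 of slack.
New critical path: Engine→Levels→UI→Polish = 8+6+1+8 = 23 ⇒ 23 weeks.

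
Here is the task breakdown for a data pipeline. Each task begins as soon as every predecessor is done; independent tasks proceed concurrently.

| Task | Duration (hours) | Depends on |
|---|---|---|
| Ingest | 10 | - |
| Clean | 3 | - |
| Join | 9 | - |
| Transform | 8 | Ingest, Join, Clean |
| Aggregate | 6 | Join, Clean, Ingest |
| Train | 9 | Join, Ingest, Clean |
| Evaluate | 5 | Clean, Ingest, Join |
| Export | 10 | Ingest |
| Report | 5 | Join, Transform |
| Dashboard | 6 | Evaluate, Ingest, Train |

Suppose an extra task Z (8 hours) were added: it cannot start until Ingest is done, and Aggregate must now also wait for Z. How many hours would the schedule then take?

25

Originally the schedule takes 25 hours.
With Z inserted, Aggregate now waits for max(Join, Clean, Ingest, Z).
New critical path: Ingest→Train→Dashboard = 10+9+6 = 25 ⇒ 25 hours.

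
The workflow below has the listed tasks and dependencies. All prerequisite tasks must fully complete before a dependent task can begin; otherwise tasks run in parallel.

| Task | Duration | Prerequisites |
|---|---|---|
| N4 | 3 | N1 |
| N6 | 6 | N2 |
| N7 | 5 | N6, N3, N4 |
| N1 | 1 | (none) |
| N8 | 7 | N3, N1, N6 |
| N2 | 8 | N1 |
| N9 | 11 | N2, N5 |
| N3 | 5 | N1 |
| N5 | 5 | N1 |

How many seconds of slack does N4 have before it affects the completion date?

The longest chain is N1→N2→N6→N8 = 1+8+6+7 = 22; overall finish 22 seconds.
N4 finishes as early as 4 and must finish by 17.
Slack of N4 = 14 − 1 = 13 seconds.

13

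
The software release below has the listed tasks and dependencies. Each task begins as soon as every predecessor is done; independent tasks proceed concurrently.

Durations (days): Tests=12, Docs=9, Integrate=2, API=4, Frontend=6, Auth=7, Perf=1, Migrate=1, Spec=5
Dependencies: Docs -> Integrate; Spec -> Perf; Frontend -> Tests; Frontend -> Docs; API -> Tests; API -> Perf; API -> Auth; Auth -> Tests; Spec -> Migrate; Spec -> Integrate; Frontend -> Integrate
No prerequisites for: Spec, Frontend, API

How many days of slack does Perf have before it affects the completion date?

API→Auth→Tests = 4+7+12 = 23 sets the makespan at 23 days.
The longest chain containing Perf totals 6 days.
Float = 23 − 6 = 17.

17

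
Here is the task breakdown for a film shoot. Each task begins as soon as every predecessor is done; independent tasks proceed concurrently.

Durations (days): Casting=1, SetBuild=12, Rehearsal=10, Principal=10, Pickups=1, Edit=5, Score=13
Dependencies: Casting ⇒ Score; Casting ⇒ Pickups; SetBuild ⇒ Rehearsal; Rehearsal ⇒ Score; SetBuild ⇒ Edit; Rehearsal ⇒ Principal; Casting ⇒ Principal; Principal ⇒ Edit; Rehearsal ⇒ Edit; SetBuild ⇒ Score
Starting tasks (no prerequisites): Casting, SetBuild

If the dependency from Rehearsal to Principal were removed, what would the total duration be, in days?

35

Before: longest chain SetBuild→Rehearsal→Principal→Edit = 12+10+10+5 = 37, finish 37.
Without Rehearsal→Principal, Principal's earliest start moves from 22 to 1.
The longest chain is now SetBuild→Rehearsal→Score = 12+10+13 = 35, so the film shoot takes 35 days.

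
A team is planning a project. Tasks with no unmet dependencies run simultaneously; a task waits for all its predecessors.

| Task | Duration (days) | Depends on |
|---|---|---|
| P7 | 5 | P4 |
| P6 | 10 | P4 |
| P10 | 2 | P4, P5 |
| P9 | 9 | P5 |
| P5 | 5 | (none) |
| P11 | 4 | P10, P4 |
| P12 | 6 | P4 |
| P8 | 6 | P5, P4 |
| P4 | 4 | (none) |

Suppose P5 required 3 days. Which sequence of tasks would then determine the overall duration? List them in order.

P4, P6

Critical path before the change: P5→P9 = 5+9 = 14 giving 14 days.
P5 lies on that path, so at 3 days the path becomes 12 days.
The binding chain switches to P4→P6 = 4+10 = 14; finish 14 days.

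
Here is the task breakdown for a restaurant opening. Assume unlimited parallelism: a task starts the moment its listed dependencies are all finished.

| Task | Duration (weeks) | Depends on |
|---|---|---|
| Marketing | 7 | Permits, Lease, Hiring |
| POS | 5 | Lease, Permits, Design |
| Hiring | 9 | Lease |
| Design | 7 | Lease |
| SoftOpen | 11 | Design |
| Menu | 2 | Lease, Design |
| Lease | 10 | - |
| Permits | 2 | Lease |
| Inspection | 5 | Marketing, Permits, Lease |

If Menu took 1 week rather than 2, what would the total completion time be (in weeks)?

Actual critical path: Lease→Hiring→Marketing→Inspection = 10+9+7+5 = 31 ⇒ 31 weeks.
Menu has 12 weeks of float (longest path through it is 19).
The critical path is still Lease→Hiring→Marketing→Inspection; finish is now 31 weeks.

31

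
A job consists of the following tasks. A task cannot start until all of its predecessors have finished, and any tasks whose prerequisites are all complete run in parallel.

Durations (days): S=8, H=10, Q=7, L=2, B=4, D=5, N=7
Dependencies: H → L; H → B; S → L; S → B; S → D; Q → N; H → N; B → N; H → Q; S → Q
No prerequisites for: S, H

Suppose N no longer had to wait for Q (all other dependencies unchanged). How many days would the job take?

21

With the dependency in place, H→Q→N = 10+7+7 = 24 sets the finish at 24 days.
Without Q→N, N's earliest start moves from 17 to 14.
New critical path: H→B→N = 10+4+7 = 21 ⇒ 21 days.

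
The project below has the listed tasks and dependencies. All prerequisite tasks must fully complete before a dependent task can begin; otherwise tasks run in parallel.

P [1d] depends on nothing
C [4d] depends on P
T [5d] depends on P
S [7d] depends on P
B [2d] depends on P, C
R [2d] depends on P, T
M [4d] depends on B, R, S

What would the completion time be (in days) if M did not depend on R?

With the dependency in place, P→T→R→M = 1+5+2+4 = 12 sets the finish at 12 days.
Dropping R→M doesn't change M's earliest start (8); another predecessor still binds.
New critical path: P→S→M = 1+7+4 = 12 ⇒ 12 days.

12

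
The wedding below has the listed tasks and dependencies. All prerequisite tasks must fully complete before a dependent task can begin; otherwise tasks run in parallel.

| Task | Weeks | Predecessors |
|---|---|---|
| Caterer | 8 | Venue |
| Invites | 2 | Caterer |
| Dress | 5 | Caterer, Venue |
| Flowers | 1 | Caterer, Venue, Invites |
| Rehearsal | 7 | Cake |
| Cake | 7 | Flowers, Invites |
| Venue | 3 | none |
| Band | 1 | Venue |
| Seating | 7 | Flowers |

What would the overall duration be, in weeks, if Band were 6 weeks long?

28

Baseline: Venue→Caterer→Invites→Flowers→Cake→Rehearsal = 3+8+2+1+7+7 = 28 → 28 weeks.
Band is off the critical path — its longest chain is 4 weeks, giving 24 of slack.
That remains the longest chain; total 28 weeks.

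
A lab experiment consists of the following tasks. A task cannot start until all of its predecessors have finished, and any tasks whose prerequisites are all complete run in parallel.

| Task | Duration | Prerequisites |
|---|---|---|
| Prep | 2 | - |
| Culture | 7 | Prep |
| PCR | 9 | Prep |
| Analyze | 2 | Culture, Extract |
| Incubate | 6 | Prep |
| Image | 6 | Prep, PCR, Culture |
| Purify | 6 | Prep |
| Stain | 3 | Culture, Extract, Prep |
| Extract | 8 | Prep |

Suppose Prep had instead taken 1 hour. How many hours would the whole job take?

As given, the longest chain is Prep→PCR→Image = 2+9+6 = 17, so the finish is 17 hours.
Prep is on the critical path; changing it to 1 makes that path 16 hours.
That remains the longest chain; total 16 hours.

16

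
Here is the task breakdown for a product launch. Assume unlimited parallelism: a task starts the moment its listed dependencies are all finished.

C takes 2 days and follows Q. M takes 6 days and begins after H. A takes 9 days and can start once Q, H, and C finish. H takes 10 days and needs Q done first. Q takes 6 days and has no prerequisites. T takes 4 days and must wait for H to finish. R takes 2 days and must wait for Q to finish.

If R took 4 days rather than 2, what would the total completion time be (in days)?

25

Actual critical path: Q→H→A = 6+10+9 = 25 ⇒ 25 days.
R has 17 days of float (longest path through it is 8).
No other chain overtakes it, so the finish is 25 days.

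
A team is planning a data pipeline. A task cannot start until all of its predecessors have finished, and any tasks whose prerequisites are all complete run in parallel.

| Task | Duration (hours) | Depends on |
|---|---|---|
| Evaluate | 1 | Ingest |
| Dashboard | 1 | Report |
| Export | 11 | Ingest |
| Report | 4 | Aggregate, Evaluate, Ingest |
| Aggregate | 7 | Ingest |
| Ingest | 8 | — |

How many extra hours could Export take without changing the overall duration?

1

Critical path: Ingest→Aggregate→Report→Dashboard = 8+7+4+1 = 20, so the finish is 20 hours.
The longest chain containing Export totals 19 hours.
Slack of Export = 9 − 8 = 1 hour.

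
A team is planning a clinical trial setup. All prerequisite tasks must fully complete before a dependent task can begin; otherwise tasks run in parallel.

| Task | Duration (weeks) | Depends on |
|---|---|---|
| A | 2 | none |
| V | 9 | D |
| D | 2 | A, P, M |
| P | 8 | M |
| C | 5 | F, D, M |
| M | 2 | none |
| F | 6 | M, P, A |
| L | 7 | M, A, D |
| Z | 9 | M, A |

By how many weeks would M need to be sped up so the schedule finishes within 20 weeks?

1

Current finish: 21 weeks; target: 20.
M is on every critical path, so each week cut from M cuts the finish by one (this holds down to a finish of 20).
Need 21 − 20 = 1 week off M → M becomes 1 week, finish becomes 20.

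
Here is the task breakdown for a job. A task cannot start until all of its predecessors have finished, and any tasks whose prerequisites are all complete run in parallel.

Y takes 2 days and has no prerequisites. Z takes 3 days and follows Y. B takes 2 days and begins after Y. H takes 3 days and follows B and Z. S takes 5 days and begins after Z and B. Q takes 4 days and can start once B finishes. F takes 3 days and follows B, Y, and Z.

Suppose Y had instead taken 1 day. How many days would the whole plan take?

The binding path is Y→Z→S = 2+3+5 = 10; finish at 10 days.
Since Y is critical, the -1 change carries straight to that chain (now 9 days).
That remains the longest chain; total 9 days.

9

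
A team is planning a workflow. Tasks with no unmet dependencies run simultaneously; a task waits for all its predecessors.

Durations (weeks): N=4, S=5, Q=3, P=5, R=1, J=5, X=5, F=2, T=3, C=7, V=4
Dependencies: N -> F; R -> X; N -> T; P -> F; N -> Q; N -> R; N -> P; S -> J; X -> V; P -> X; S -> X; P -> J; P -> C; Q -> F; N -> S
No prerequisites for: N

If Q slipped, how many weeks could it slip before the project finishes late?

9

N→S→X→V = 4+5+5+4 = 18 sets the makespan at 18 weeks.
Q finishes as early as 7 and must finish by 16.
Float = 18 − 9 = 9.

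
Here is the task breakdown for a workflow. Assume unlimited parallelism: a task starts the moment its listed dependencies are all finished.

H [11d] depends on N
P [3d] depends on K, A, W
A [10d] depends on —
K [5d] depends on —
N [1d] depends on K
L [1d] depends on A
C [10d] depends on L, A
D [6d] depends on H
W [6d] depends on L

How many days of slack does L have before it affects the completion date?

2

Critical path: K→N→H→D = 5+1+11+6 = 23, so the finish is 23 days.
L finishes as early as 11 and must finish by 13.
Slack of L = 12 − 10 = 2 days.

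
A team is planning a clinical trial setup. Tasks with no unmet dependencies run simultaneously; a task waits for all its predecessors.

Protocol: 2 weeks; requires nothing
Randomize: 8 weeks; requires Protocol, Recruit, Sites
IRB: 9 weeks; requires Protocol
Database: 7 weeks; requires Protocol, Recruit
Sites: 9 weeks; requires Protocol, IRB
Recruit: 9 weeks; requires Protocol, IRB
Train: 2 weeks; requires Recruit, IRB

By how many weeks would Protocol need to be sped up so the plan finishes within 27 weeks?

Current finish: 28 weeks; target: 27.
Protocol is on every critical path, so each week cut from Protocol cuts the finish by one (this holds down to a finish of 27).
Need 28 − 27 = 1 week off Protocol → Protocol becomes 1 week, finish becomes 27.

1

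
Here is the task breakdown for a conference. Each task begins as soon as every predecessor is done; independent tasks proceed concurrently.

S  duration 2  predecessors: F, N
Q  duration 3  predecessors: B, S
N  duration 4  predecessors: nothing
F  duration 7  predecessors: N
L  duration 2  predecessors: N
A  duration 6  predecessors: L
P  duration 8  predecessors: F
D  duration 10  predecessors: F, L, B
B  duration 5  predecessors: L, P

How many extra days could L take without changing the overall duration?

N→F→P→B→D = 4+7+8+5+10 = 34 sets the makespan at 34 days.
Longest path through L: 21 days (earliest finish 6, latest finish 19).
Float = 34 − 21 = 13.

13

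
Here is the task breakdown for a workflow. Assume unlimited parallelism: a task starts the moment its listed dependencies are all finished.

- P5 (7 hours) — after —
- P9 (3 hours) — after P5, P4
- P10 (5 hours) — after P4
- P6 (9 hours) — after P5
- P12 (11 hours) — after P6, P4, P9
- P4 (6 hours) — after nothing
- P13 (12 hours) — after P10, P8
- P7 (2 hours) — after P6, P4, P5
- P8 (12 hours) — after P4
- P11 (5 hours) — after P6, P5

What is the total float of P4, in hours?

0

The longest chain is P4→P8→P13 = 6+12+12 = 30; overall finish 30 hours.
The longest chain containing P4 totals 30 hours.
Float = 30 − 30 = 0.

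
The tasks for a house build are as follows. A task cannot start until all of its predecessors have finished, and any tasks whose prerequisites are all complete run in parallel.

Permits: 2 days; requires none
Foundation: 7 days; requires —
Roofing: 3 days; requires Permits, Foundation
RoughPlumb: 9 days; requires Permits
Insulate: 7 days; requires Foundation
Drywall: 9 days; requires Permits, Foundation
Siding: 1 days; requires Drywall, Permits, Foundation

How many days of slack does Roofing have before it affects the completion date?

7

The longest chain is Foundation→Drywall→Siding = 7+9+1 = 17; overall finish 17 days.
The longest chain containing Roofing totals 10 days.
Slack of Roofing = 14 − 7 = 7 days.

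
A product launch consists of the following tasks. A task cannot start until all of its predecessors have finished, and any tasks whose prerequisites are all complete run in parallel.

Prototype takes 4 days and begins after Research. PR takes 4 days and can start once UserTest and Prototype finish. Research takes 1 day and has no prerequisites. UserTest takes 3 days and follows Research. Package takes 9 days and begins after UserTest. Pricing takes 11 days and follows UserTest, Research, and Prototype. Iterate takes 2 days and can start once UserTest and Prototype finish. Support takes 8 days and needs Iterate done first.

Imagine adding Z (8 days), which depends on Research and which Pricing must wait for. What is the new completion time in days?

20

Originally the plan takes 16 days.
With Z inserted, Pricing now waits for max(UserTest, Research, Prototype, Z).
New critical path: Research→Z→Pricing = 1+8+11 = 20 ⇒ 20 days.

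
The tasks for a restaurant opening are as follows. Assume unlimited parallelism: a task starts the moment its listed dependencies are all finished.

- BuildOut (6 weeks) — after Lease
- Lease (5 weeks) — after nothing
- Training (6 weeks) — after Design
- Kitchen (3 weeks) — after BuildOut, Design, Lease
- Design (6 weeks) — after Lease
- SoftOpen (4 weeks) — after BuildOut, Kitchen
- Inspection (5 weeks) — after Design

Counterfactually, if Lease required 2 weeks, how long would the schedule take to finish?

As given, the longest chain is Lease→Design→Kitchen→SoftOpen = 5+6+3+4 = 18, so the finish is 18 weeks.
Lease is on the critical path; changing it to 2 makes that path 15 weeks.
That remains the longest chain; total 15 weeks.

15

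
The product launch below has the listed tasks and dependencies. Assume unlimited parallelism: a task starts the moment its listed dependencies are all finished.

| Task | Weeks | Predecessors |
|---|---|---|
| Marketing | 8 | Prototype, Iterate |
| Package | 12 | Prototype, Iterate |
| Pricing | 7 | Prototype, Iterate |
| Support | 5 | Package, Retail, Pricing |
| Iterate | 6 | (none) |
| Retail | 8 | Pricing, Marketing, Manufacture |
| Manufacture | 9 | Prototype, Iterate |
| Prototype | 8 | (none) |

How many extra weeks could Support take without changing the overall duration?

0

Critical path: Prototype→Manufacture→Retail→Support = 8+9+8+5 = 30, so the finish is 30 weeks.
Support finishes as early as 30 and must finish by 30.
Slack of Support = 25 − 25 = 0 weeks.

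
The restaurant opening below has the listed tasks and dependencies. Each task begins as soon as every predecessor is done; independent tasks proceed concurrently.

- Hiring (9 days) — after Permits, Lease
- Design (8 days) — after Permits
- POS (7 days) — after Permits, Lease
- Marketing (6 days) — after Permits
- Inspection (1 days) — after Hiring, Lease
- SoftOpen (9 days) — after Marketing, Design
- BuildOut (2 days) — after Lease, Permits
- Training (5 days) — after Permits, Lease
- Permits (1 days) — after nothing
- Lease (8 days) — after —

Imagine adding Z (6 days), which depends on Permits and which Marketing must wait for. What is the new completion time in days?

Originally the job takes 18 days.
With Z inserted, Marketing now waits for max(Permits, Z).
New critical path: Permits→Z→Marketing→SoftOpen = 1+6+6+9 = 22 ⇒ 22 days.

22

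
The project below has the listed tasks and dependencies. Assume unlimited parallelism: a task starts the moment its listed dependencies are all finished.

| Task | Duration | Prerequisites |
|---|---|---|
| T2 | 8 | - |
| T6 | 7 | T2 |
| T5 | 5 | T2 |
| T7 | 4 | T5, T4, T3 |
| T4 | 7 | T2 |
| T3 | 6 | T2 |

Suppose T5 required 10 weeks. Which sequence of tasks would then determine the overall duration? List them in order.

Baseline: T2→T4→T7 = 8+7+4 = 19 → 19 weeks.
T5 has 2 weeks of float (longest path through it is 17).
Now T2→T5→T7 = 8+10+4 = 22 is longest, so the finish becomes 22 weeks.

T2, T5, T7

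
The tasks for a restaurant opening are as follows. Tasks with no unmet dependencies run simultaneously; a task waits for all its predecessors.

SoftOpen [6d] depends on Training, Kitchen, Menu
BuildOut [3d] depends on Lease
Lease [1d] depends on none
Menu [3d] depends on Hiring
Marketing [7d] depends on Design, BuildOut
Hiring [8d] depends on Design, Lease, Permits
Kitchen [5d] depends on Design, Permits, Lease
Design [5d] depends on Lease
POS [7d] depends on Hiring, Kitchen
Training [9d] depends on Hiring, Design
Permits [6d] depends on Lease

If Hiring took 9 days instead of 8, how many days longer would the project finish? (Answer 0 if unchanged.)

As given, the longest chain is Lease→Permits→Hiring→Training→SoftOpen = 1+6+8+9+6 = 30, so the finish is 30 days.
Since Hiring is critical, the +1 change carries straight to that chain (now 31 days).
No other chain overtakes it, so the finish is 31 days.
Change in finish: 31 − 30 = +1 days.

1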